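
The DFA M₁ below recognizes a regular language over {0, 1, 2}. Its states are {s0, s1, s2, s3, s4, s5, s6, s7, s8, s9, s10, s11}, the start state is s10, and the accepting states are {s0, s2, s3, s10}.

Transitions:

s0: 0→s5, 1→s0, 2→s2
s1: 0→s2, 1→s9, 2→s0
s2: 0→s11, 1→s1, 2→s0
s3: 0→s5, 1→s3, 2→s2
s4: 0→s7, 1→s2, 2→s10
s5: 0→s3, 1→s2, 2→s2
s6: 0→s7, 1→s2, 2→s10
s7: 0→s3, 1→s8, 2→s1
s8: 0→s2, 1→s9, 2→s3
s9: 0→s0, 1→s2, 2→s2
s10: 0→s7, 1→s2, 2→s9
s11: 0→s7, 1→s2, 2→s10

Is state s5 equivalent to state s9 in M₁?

Reachable states from the start: {s0,s1,s2,s3,s5,s7,s8,s9,s10,s11}. Unreachable: {s4,s6} — drop them.
P0 = {s0,s2,s3,s10} | {s1,s5,s7,s8,s9,s11}.
Split {s0,s2,s3,s10} by δ(·,1) → {s0,s3,s10} and {s2}.
Refine {s0,s3,s10} on symbol 1: members go to different blocks, giving {s0,s3} and {s10}.
Refine {s1,s5,s7,s8,s9,s11} on symbol 0: members go to different blocks, giving {s5,s7,s9} and {s1,s8} and {s11}.
On input 1, block {s5,s7,s9} splits into {s5,s9} and {s7}.
No further refinement is possible. Final partition (7 blocks): {s0,s3} | {s5,s9} | {s2} | {s10} | {s1,s8} | {s11} | {s7}.
s5 and s9 lie in the same block of the stable partition, so they are equivalent — no string distinguishes them.

Yes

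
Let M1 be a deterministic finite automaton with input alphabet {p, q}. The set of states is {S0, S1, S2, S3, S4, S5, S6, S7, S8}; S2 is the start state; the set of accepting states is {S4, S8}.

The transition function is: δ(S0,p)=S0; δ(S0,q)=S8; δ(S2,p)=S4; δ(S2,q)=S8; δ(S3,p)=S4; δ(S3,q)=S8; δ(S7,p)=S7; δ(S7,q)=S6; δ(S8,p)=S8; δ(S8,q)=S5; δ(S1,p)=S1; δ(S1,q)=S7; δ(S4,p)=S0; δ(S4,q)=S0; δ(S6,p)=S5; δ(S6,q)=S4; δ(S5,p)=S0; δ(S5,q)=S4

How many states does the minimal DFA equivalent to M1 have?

First remove the unreachable states {S1,S3,S6,S7}; 5 states remain.
Initial partition by acceptance: {S4,S8} | {S0,S2,S5}.
Split {S4,S8} by δ(·,p) → {S4} and {S8}.
On input p, block {S0,S2,S5} splits into {S0,S5} and {S2}.
Split {S0,S5} by δ(·,q) → {S0} and {S5}.
Stable partition: {S4} | {S0} | {S8} | {S2} | {S5} — 5 equivalence classes.

5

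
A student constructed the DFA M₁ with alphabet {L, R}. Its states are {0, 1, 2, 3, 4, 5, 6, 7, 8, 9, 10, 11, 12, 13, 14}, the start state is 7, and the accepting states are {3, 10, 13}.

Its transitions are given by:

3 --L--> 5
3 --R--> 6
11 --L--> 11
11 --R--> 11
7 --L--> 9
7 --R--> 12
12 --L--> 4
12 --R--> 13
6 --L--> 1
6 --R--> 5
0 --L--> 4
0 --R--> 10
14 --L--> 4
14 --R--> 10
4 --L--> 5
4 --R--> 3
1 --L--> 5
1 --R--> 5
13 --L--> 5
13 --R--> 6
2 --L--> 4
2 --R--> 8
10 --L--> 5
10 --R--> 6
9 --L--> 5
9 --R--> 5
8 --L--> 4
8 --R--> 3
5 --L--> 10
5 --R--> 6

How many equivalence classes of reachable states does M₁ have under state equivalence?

First remove the unreachable states {0,2,8,11,14}; 10 states remain.
Initial partition by acceptance: {3,10,13} | {1,4,5,6,7,9,12}.
On input L, block {1,4,5,6,7,9,12} splits into {1,4,6,7,9,12} and {5}.
Split {1,4,6,7,9,12} by δ(·,L) → {1,4,9} and {6,7,12}.
On input R, block {1,4,9} splits into {1,9} and {4}.
Refine {6,7,12} on symbol L: members go to different blocks, giving {6,7} and {12}.
Split {6,7} by δ(·,R) → {6} and {7}.
The partition is now stable with 7 blocks: {3,10,13} | {1,9} | {5} | {6} | {4} | {12} | {7}.

7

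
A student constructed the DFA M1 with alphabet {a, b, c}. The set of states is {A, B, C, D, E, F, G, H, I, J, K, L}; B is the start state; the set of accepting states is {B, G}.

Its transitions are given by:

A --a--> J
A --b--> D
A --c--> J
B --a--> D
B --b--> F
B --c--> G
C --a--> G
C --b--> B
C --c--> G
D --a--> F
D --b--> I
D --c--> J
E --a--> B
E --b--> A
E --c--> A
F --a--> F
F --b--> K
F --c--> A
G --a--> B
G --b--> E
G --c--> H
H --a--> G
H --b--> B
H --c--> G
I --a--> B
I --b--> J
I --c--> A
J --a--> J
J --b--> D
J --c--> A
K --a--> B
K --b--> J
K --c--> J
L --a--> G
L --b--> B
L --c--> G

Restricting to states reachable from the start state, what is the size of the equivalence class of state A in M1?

States {C,L} cannot be reached from the start state, so discard them.
Start with accepting vs non-accepting: {B,G} | {A,D,E,F,H,I,J,K}.
Split {B,G} by δ(·,a) → {B} and {G}.
On input a, block {A,D,E,F,H,I,J,K} splits into {A,D,F,J} and {E,I,K} and {H}.
Split {A,D,F,J} by δ(·,b) → {A,J} and {D,F}.
Stable partition: {B} | {A,J} | {G} | {E,I,K} | {H} | {D,F} — 6 equivalence classes.
State A belongs to the block {A,J}, which has 2 states.

2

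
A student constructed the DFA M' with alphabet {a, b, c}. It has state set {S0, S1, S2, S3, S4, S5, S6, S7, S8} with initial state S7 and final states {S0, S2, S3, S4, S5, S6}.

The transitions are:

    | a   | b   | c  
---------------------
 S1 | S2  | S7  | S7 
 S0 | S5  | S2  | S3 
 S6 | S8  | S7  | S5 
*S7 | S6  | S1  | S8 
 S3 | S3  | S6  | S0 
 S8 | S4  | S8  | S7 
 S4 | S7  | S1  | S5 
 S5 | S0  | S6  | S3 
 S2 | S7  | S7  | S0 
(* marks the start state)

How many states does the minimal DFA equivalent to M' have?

All states are reachable from the start state.
P0 = {S0,S2,S3,S4,S5,S6} | {S1,S7,S8}.
Split {S0,S2,S3,S4,S5,S6} by δ(·,a) → {S0,S3,S5} and {S2,S4,S6}.
The partition is now stable with 3 blocks: {S0,S3,S5} | {S1,S7,S8} | {S2,S4,S6}.

3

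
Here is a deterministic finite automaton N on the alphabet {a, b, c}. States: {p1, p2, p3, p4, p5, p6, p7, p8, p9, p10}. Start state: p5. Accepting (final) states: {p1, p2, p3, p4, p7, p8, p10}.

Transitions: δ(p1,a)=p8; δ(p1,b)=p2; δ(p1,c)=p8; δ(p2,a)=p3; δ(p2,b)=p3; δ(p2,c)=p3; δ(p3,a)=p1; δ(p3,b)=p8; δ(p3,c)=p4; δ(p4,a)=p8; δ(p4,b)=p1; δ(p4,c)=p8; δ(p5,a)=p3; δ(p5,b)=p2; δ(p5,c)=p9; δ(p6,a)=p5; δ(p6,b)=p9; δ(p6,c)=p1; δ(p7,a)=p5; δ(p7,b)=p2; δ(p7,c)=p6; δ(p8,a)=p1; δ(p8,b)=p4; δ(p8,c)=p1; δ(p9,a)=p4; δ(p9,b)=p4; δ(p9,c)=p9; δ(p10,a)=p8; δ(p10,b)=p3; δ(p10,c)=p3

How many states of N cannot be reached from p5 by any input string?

Starting at p5 and following transitions, the reachable set is {p1, p2, p3, p4, p5, p8, p9}. That leaves p6, p7, p10 unreachable — 3 in total.

3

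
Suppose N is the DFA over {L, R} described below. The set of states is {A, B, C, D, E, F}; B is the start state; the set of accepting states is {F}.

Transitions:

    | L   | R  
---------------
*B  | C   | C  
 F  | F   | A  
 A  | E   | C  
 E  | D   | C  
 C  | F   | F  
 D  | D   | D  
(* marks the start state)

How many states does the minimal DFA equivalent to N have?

Every state is reachable, so we keep all 6.
Initial partition by acceptance: {F} | {A,B,C,D,E}.
Split {A,B,C,D,E} by δ(·,L) → {A,B,D,E} and {C}.
Split {A,B,D,E} by δ(·,L) → {A,D,E} and {B}.
Split {A,D,E} by δ(·,R) → {A,E} and {D}.
Refine {A,E} on symbol L: members go to different blocks, giving {A} and {E}.
Stable partition: {F} | {A} | {C} | {B} | {D} | {E} — 6 equivalence classes.

6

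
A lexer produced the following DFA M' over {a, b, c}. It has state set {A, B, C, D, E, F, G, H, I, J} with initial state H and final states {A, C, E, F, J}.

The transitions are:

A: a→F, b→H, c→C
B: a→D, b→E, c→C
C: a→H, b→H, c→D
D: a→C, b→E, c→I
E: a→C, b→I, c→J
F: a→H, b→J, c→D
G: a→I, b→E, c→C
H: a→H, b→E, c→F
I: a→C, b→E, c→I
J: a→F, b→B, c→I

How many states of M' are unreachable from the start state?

Starting at H and following transitions, the reachable set is {B, C, D, E, F, H, I, J}. That leaves A, G unreachable — 2 in total.

2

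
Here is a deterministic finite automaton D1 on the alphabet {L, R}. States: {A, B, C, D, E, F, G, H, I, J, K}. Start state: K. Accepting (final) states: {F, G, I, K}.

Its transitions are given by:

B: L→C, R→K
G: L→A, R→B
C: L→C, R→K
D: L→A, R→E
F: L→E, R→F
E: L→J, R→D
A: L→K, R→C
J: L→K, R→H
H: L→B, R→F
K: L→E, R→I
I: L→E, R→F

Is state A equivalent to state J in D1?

Reachable states from the start: {A,B,C,D,E,F,H,I,J,K}. Unreachable: {G} — drop them.
P0 = {F,I,K} | {A,B,C,D,E,H,J}.
Refine {A,B,C,D,E,H,J} on symbol L: members go to different blocks, giving {B,C,D,E,H} and {A,J}.
On input L, block {B,C,D,E,H} splits into {B,C,H} and {D,E}.
Stable partition: {F,I,K} | {B,C,H} | {A,J} | {D,E} — 4 equivalence classes.
A and J lie in the same block of the stable partition, so they are equivalent — no string distinguishes them.

Yes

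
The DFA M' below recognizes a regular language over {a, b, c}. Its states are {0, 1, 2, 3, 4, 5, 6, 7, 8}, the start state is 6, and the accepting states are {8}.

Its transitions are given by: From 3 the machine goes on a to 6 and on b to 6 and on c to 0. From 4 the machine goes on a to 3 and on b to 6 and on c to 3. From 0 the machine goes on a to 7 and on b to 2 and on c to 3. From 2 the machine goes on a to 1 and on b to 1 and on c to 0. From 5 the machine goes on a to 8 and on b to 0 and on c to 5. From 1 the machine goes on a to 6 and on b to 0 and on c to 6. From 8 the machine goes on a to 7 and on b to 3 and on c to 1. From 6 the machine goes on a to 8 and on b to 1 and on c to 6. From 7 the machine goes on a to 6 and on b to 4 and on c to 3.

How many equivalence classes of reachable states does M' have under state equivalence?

First remove the unreachable states {5}; 8 states remain.
Start with accepting vs non-accepting: {8} | {0,1,2,3,4,6,7}.
On input a, block {0,1,2,3,4,6,7} splits into {0,1,2,3,4,7} and {6}.
On input a, block {0,1,2,3,4,7} splits into {0,2,4} and {1,3,7}.
Split {0,2,4} by δ(·,b) → {0} and {2} and {4}.
On input b, block {1,3,7} splits into {1} and {3} and {7}.
The partition is now stable with 8 blocks: {8} | {0} | {6} | {1} | {2} | {4} | {3} | {7}.

8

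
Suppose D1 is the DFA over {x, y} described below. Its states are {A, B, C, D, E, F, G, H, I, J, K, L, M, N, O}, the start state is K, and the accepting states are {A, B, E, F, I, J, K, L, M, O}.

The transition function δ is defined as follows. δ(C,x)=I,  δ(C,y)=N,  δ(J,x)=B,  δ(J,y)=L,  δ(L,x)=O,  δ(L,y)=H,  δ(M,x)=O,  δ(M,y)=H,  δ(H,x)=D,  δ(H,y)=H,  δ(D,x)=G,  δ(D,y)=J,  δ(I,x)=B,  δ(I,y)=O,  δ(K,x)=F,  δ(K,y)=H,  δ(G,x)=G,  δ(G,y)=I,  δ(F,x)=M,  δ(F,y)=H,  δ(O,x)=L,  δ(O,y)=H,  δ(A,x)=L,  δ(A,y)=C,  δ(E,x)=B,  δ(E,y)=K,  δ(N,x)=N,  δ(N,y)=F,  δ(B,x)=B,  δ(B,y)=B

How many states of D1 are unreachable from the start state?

4

No path from K leads to A, C, E, N; the other 11 states are all reachable.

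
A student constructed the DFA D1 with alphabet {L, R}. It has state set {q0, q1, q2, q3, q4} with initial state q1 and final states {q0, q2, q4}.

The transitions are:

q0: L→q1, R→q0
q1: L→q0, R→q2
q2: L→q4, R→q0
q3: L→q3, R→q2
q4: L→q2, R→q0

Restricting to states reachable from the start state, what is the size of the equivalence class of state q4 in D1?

2

Reachable states from the start: {q0,q1,q2,q4}. Unreachable: {q3} — drop them.
P0 = {q0,q2,q4} | {q1}.
Split {q0,q2,q4} by δ(·,L) → {q2,q4} and {q0}.
No further refinement is possible. Final partition (3 blocks): {q2,q4} | {q1} | {q0}.
The equivalence class containing q4 is {q2,q4}, of size 2.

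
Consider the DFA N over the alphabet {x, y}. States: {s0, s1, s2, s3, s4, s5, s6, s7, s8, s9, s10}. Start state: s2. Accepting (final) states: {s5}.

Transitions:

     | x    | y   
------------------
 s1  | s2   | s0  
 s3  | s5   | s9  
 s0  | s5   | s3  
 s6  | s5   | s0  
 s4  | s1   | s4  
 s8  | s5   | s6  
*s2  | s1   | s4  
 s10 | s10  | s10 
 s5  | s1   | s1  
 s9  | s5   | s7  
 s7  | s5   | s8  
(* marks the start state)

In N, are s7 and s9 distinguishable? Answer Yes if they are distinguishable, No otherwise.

Reachable states from the start: {s0,s1,s2,s3,s4,s5,s6,s7,s8,s9}. Unreachable: {s10} — drop them.
Start with accepting vs non-accepting: {s5} | {s0,s1,s2,s3,s4,s6,s7,s8,s9}.
On input x, block {s0,s1,s2,s3,s4,s6,s7,s8,s9} splits into {s0,s3,s6,s7,s8,s9} and {s1,s2,s4}.
On input y, block {s1,s2,s4} splits into {s2,s4} and {s1}.
The partition is now stable with 4 blocks: {s5} | {s0,s3,s6,s7,s8,s9} | {s2,s4} | {s1}.
s7 and s9 lie in the same block of the stable partition, so they are equivalent — no string distinguishes them.

No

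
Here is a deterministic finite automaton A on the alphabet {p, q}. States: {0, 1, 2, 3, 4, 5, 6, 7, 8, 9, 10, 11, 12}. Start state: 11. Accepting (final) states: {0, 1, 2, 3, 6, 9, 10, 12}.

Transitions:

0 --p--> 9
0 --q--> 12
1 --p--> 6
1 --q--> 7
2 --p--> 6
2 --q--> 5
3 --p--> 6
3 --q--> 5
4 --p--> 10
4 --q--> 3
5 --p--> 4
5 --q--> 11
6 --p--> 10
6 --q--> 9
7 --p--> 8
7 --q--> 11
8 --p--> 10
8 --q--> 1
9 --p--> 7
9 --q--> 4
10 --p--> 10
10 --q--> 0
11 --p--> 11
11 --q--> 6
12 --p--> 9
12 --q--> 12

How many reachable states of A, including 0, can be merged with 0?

2

First remove the unreachable states {2}; 12 states remain.
Start with accepting vs non-accepting: {0,1,3,6,9,10,12} | {4,5,7,8,11}.
On input p, block {0,1,3,6,9,10,12} splits into {0,1,3,6,10,12} and {9}.
On input p, block {0,1,3,6,10,12} splits into {1,3,6,10} and {0,12}.
Refine {1,3,6,10} on symbol q: members go to different blocks, giving {1,3} and {6} and {10}.
Split {4,5,7,8,11} by δ(·,p) → {5,7,11} and {4,8}.
Refine {5,7,11} on symbol p: members go to different blocks, giving {5,7} and {11}.
Stable partition: {1,3} | {5,7} | {9} | {0,12} | {6} | {10} | {4,8} | {11} — 8 equivalence classes.
State 0 belongs to the block {0,12}, which has 2 states.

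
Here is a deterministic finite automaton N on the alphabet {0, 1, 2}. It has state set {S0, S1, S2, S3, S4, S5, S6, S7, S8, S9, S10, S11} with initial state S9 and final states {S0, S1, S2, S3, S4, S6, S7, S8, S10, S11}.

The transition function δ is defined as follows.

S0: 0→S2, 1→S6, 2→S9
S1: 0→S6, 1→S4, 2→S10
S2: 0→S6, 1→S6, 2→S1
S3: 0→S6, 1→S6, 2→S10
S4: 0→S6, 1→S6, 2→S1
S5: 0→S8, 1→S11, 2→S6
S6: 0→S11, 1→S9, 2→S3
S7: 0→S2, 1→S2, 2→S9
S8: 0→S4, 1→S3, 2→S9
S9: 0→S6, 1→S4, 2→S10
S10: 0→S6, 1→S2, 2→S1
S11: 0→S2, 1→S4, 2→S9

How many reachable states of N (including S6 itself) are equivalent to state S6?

First remove the unreachable states {S0,S5,S7,S8}; 8 states remain.
P0 = {S1,S2,S3,S4,S6,S10,S11} | {S9}.
Refine {S1,S2,S3,S4,S6,S10,S11} on symbol 1: members go to different blocks, giving {S1,S2,S3,S4,S10,S11} and {S6}.
On input 0, block {S1,S2,S3,S4,S10,S11} splits into {S1,S2,S3,S4,S10} and {S11}.
Split {S1,S2,S3,S4,S10} by δ(·,1) → {S2,S3,S4} and {S1,S10}.
Stable partition: {S2,S3,S4} | {S9} | {S6} | {S11} | {S1,S10} — 5 equivalence classes.
The equivalence class containing S6 is {S6}, of size 1.

1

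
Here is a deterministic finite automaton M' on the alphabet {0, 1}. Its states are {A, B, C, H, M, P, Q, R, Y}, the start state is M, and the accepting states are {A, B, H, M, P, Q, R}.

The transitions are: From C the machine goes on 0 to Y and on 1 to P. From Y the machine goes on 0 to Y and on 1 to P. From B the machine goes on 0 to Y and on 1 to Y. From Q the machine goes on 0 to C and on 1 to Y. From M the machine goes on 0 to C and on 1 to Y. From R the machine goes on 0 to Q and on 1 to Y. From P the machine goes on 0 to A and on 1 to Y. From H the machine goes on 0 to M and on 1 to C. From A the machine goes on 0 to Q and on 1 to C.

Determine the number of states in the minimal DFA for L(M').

4

First remove the unreachable states {B,H,R}; 6 states remain.
Initial partition by acceptance: {A,M,P,Q} | {C,Y}.
Refine {A,M,P,Q} on symbol 0: members go to different blocks, giving {A,P} and {M,Q}.
Refine {A,P} on symbol 0: members go to different blocks, giving {P} and {A}.
The partition is now stable with 4 blocks: {P} | {C,Y} | {M,Q} | {A}.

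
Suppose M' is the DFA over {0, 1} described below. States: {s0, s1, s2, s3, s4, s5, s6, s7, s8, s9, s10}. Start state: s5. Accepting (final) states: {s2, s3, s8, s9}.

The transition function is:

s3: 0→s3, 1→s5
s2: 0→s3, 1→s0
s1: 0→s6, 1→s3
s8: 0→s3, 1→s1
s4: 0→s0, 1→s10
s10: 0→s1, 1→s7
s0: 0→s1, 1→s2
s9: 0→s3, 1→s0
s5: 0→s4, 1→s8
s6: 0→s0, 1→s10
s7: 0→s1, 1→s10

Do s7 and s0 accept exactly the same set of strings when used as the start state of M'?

Reachable states from the start: {s0,s1,s2,s3,s4,s5,s6,s7,s8,s10}. Unreachable: {s9} — drop them.
Initial partition by acceptance: {s2,s3,s8} | {s0,s1,s4,s5,s6,s7,s10}.
On input 1, block {s0,s1,s4,s5,s6,s7,s10} splits into {s4,s6,s7,s10} and {s0,s1,s5}.
Split {s0,s1,s5} by δ(·,0) → {s1,s5} and {s0}.
Refine {s2,s3,s8} on symbol 1: members go to different blocks, giving {s3,s8} and {s2}.
Refine {s4,s6,s7,s10} on symbol 0: members go to different blocks, giving {s4,s6} and {s7,s10}.
Stable partition: {s3,s8} | {s4,s6} | {s1,s5} | {s0} | {s2} | {s7,s10} — 6 equivalence classes.
s7 and s0 end up in different blocks, so they are distinguishable. For instance, the string '1' is accepted from only s0.

No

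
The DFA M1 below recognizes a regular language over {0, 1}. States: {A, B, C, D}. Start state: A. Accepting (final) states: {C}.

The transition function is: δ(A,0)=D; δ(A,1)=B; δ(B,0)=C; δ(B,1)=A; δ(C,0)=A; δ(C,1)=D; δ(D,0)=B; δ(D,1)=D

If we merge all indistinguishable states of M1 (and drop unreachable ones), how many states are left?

4

Every state is reachable, so we keep all 4.
Initial partition by acceptance: {C} | {A,B,D}.
Refine {A,B,D} on symbol 0: members go to different blocks, giving {A,D} and {B}.
Split {A,D} by δ(·,0) → {A} and {D}.
Stable partition: {C} | {A} | {B} | {D} — 4 equivalence classes.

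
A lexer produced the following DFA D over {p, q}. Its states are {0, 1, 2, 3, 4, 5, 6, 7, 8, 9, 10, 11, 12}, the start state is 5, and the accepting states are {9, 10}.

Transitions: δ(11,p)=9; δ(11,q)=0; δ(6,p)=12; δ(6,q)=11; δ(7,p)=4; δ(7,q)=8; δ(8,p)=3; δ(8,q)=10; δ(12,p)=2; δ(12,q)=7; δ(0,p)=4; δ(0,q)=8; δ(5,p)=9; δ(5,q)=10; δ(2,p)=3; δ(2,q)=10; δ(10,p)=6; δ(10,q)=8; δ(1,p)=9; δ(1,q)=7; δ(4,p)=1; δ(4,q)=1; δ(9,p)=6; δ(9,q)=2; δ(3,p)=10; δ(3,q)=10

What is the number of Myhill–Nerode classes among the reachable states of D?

Initial partition by acceptance: {9,10} | {0,1,2,3,4,5,6,7,8,11,12}.
Split {0,1,2,3,4,5,6,7,8,11,12} by δ(·,p) → {0,2,4,6,7,8,12} and {1,3,5,11}.
On input p, block {0,2,4,6,7,8,12} splits into {0,6,7,12} and {2,4,8}.
On input p, block {0,6,7,12} splits into {0,7,12} and {6}.
Refine {0,7,12} on symbol q: members go to different blocks, giving {0,7} and {12}.
On input q, block {1,3,5,11} splits into {1,11} and {3,5}.
On input p, block {2,4,8} splits into {2,8} and {4}.
No further refinement is possible. Final partition (8 blocks): {9,10} | {0,7} | {1,11} | {2,8} | {6} | {12} | {3,5} | {4}.

8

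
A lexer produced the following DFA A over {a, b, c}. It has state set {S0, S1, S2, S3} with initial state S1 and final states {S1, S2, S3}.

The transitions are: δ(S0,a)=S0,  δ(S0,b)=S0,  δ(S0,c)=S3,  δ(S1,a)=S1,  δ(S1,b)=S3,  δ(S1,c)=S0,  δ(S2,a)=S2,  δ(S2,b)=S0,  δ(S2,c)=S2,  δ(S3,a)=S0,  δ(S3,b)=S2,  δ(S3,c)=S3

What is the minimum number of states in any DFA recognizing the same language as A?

Initial partition by acceptance: {S1,S2,S3} | {S0}.
On input a, block {S1,S2,S3} splits into {S1,S2} and {S3}.
Split {S1,S2} by δ(·,b) → {S1} and {S2}.
The partition is now stable with 4 blocks: {S1} | {S0} | {S3} | {S2}.

4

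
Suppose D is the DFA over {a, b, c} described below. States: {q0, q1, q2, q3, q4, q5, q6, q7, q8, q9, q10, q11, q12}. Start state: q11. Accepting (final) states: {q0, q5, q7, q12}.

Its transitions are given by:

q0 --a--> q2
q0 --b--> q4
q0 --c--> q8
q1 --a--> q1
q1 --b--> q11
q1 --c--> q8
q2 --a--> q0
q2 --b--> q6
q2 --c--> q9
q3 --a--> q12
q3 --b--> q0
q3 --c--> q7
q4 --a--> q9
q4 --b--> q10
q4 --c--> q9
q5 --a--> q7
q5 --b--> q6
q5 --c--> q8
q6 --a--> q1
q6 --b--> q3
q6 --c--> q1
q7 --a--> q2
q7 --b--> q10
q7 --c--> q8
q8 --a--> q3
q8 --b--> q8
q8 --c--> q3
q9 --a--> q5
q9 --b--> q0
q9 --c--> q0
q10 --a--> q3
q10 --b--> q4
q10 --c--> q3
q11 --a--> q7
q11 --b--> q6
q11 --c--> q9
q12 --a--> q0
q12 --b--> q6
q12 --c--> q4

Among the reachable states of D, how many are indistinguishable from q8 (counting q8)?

3

Every state is reachable, so we keep all 13.
Start with accepting vs non-accepting: {q0,q5,q7,q12} | {q1,q2,q3,q4,q6,q8,q9,q10,q11}.
Split {q0,q5,q7,q12} by δ(·,a) → {q0,q7} and {q5,q12}.
On input a, block {q1,q2,q3,q4,q6,q8,q9,q10,q11} splits into {q1,q4,q6,q8,q10} and {q2,q11} and {q3,q9}.
Refine {q1,q4,q6,q8,q10} on symbol a: members go to different blocks, giving {q4,q8,q10} and {q1,q6}.
Refine {q1,q6} on symbol b: members go to different blocks, giving {q1} and {q6}.
The partition is now stable with 7 blocks: {q0,q7} | {q4,q8,q10} | {q5,q12} | {q2,q11} | {q3,q9} | {q1} | {q6}.
The equivalence class containing q8 is {q4,q8,q10}, of size 3.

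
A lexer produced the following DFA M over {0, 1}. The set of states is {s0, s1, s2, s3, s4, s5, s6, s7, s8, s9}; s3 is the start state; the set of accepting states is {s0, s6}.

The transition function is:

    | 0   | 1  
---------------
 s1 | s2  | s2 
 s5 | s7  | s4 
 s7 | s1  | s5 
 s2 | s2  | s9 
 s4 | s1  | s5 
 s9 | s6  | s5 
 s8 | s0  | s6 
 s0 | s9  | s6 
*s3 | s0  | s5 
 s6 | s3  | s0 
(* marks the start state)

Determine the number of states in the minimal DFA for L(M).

Reachable states from the start: {s0,s1,s2,s3,s4,s5,s6,s7,s9}. Unreachable: {s8} — drop them.
Start with accepting vs non-accepting: {s0,s6} | {s1,s2,s3,s4,s5,s7,s9}.
On input 0, block {s1,s2,s3,s4,s5,s7,s9} splits into {s1,s2,s4,s5,s7} and {s3,s9}.
Split {s1,s2,s4,s5,s7} by δ(·,1) → {s1,s4,s5,s7} and {s2}.
Split {s1,s4,s5,s7} by δ(·,0) → {s4,s5,s7} and {s1}.
On input 0, block {s4,s5,s7} splits into {s4,s7} and {s5}.
The partition is now stable with 6 blocks: {s0,s6} | {s4,s7} | {s3,s9} | {s2} | {s1} | {s5}.

6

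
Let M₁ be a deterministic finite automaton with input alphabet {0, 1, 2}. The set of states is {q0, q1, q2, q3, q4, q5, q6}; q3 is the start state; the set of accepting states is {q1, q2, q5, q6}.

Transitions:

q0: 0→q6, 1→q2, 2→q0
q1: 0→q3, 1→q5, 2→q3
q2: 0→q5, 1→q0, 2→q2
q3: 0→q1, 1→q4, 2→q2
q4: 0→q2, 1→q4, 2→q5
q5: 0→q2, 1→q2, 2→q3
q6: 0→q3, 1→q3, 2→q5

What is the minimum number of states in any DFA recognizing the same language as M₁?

7

Every state is reachable, so we keep all 7.
Start with accepting vs non-accepting: {q1,q2,q5,q6} | {q0,q3,q4}.
On input 0, block {q1,q2,q5,q6} splits into {q1,q6} and {q2,q5}.
Refine {q1,q6} on symbol 1: members go to different blocks, giving {q1} and {q6}.
Split {q0,q3,q4} by δ(·,0) → {q0} and {q3} and {q4}.
Refine {q2,q5} on symbol 1: members go to different blocks, giving {q2} and {q5}.
The partition is now stable with 7 blocks: {q1} | {q0} | {q2} | {q6} | {q3} | {q4} | {q5}.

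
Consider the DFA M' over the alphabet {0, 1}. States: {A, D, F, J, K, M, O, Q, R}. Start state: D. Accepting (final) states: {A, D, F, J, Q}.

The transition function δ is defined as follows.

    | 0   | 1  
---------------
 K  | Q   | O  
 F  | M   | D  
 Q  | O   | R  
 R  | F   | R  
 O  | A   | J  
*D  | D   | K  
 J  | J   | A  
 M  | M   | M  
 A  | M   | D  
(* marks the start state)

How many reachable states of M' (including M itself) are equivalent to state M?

1

All states are reachable from the start state.
P0 = {A,D,F,J,Q} | {K,M,O,R}.
Split {A,D,F,J,Q} by δ(·,0) → {A,F,Q} and {D,J}.
Split {A,F,Q} by δ(·,1) → {A,F} and {Q}.
Split {K,M,O,R} by δ(·,0) → {O,R} and {K} and {M}.
Refine {O,R} on symbol 1: members go to different blocks, giving {O} and {R}.
Split {D,J} by δ(·,1) → {D} and {J}.
Stable partition: {A,F} | {O} | {D} | {Q} | {K} | {M} | {R} | {J} — 8 equivalence classes.
The equivalence class containing M is {M}, of size 1.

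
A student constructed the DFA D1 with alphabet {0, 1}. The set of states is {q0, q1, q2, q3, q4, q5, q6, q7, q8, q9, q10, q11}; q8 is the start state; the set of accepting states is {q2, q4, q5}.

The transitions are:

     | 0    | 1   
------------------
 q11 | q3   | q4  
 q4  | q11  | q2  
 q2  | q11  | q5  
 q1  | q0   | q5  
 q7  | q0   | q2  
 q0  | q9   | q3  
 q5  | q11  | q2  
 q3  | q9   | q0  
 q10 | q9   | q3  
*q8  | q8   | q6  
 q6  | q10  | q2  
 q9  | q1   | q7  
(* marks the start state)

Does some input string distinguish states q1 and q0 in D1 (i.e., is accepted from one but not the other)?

Initial partition by acceptance: {q2,q4,q5} | {q0,q1,q3,q6,q7,q8,q9,q10,q11}.
Split {q0,q1,q3,q6,q7,q8,q9,q10,q11} by δ(·,1) → {q0,q3,q8,q9,q10} and {q1,q6,q7,q11}.
Split {q0,q3,q8,q9,q10} by δ(·,0) → {q0,q3,q8,q10} and {q9}.
On input 0, block {q0,q3,q8,q10} splits into {q0,q3,q10} and {q8}.
The partition is now stable with 5 blocks: {q2,q4,q5} | {q0,q3,q10} | {q1,q6,q7,q11} | {q9} | {q8}.
q1 and q0 end up in different blocks, so they are distinguishable. For instance, the string '1' is accepted from only q1.

Yes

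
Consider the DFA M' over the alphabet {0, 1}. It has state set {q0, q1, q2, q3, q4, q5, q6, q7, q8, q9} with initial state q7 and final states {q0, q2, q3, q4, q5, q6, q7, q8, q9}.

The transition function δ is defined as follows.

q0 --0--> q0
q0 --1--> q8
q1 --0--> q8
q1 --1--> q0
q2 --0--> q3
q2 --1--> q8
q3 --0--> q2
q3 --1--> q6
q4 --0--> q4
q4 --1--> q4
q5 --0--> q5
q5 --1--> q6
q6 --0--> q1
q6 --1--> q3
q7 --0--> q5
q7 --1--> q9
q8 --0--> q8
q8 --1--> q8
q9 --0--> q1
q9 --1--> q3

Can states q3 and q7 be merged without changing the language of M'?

No

First remove the unreachable states {q4}; 9 states remain.
Initial partition by acceptance: {q0,q2,q3,q5,q6,q7,q8,q9} | {q1}.
Refine {q0,q2,q3,q5,q6,q7,q8,q9} on symbol 0: members go to different blocks, giving {q0,q2,q3,q5,q7,q8} and {q6,q9}.
On input 1, block {q0,q2,q3,q5,q7,q8} splits into {q0,q2,q8} and {q3,q5,q7}.
On input 0, block {q0,q2,q8} splits into {q0,q8} and {q2}.
Refine {q3,q5,q7} on symbol 0: members go to different blocks, giving {q5,q7} and {q3}.
Stable partition: {q0,q8} | {q1} | {q6,q9} | {q5,q7} | {q2} | {q3} — 6 equivalence classes.
q3 and q7 end up in different blocks, so they are distinguishable. For instance, the string '010' is accepted from only q3.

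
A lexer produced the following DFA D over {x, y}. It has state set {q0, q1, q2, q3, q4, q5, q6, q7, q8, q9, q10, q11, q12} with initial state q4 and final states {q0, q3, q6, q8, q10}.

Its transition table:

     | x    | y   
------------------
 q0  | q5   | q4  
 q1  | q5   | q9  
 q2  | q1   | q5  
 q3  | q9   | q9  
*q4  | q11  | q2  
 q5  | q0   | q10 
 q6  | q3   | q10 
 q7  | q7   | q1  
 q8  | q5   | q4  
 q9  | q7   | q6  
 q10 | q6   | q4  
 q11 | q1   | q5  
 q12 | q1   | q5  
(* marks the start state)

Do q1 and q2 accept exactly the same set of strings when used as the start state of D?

No

First remove the unreachable states {q8,q12}; 11 states remain.
Initial partition by acceptance: {q0,q3,q6,q10} | {q1,q2,q4,q5,q7,q9,q11}.
Refine {q0,q3,q6,q10} on symbol x: members go to different blocks, giving {q0,q3} and {q6,q10}.
On input x, block {q1,q2,q4,q5,q7,q9,q11} splits into {q1,q2,q4,q7,q9,q11} and {q5}.
On input x, block {q0,q3} splits into {q0} and {q3}.
Refine {q1,q2,q4,q7,q9,q11} on symbol x: members go to different blocks, giving {q2,q4,q7,q9,q11} and {q1}.
Refine {q2,q4,q7,q9,q11} on symbol x: members go to different blocks, giving {q4,q7,q9} and {q2,q11}.
Refine {q4,q7,q9} on symbol x: members go to different blocks, giving {q7,q9} and {q4}.
Refine {q7,q9} on symbol y: members go to different blocks, giving {q7} and {q9}.
Refine {q6,q10} on symbol x: members go to different blocks, giving {q6} and {q10}.
The partition is now stable with 10 blocks: {q0} | {q7} | {q6} | {q5} | {q3} | {q1} | {q2,q11} | {q4} | {q9} | {q10}.
q1 and q2 end up in different blocks, so they are distinguishable. For instance, the string 'xx' is accepted from only q1.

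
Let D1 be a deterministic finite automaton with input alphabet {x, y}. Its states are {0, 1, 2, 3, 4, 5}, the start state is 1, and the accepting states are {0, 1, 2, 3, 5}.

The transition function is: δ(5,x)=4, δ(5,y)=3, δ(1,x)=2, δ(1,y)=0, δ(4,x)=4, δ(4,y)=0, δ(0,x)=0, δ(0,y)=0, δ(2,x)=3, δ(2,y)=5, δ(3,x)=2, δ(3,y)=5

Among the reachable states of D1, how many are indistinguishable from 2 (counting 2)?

Every state is reachable, so we keep all 6.
P0 = {0,1,2,3,5} | {4}.
Refine {0,1,2,3,5} on symbol x: members go to different blocks, giving {0,1,2,3} and {5}.
On input y, block {0,1,2,3} splits into {0,1} and {2,3}.
On input x, block {0,1} splits into {0} and {1}.
No further refinement is possible. Final partition (5 blocks): {0} | {4} | {5} | {2,3} | {1}.
The equivalence class containing 2 is {2,3}, of size 2.

2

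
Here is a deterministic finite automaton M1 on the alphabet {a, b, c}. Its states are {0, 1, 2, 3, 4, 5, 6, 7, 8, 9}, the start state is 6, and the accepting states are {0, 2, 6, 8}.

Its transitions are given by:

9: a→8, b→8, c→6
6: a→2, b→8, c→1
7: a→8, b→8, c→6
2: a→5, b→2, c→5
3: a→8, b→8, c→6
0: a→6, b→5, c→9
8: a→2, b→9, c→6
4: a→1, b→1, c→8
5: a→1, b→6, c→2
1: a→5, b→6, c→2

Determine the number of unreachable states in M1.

4

No path from 6 leads to 0, 3, 4, 7; the other 6 states are all reachable.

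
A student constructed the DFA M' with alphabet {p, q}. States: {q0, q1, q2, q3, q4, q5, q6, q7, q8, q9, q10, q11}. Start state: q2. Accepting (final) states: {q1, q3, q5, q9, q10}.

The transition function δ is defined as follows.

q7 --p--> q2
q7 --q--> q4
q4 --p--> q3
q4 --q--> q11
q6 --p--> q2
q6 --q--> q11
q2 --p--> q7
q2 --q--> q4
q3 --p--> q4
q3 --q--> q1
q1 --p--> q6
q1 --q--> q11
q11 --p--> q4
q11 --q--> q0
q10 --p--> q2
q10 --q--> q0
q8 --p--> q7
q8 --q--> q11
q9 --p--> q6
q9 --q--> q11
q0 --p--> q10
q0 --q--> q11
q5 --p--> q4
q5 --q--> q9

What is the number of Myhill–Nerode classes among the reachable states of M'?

First remove the unreachable states {q5,q8,q9}; 9 states remain.
P0 = {q1,q3,q10} | {q0,q2,q4,q6,q7,q11}.
Refine {q1,q3,q10} on symbol q: members go to different blocks, giving {q1,q10} and {q3}.
Refine {q0,q2,q4,q6,q7,q11} on symbol p: members go to different blocks, giving {q2,q6,q7,q11} and {q0} and {q4}.
On input q, block {q1,q10} splits into {q1} and {q10}.
Refine {q2,q6,q7,q11} on symbol p: members go to different blocks, giving {q2,q6,q7} and {q11}.
Split {q2,q6,q7} by δ(·,q) → {q2,q7} and {q6}.
The partition is now stable with 8 blocks: {q1} | {q2,q7} | {q3} | {q0} | {q4} | {q10} | {q11} | {q6}.

8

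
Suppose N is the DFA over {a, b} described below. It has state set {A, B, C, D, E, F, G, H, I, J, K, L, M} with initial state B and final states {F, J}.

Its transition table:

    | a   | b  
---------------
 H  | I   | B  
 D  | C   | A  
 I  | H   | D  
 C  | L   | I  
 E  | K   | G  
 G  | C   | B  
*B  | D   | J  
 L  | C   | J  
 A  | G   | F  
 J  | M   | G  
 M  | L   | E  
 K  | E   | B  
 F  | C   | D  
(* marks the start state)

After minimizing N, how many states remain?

Every state is reachable, so we keep all 13.
Initial partition by acceptance: {F,J} | {A,B,C,D,E,G,H,I,K,L,M}.
On input b, block {A,B,C,D,E,G,H,I,K,L,M} splits into {C,D,E,G,H,I,K,M} and {A,B,L}.
Split {C,D,E,G,H,I,K,M} by δ(·,a) → {D,E,G,H,I,K} and {C,M}.
Refine {D,E,G,H,I,K} on symbol a: members go to different blocks, giving {E,H,I,K} and {D,G}.
On input b, block {E,H,I,K} splits into {E,I} and {H,K}.
On input a, block {A,B,L} splits into {A,B} and {L}.
No further refinement is possible. Final partition (7 blocks): {F,J} | {E,I} | {A,B} | {C,M} | {D,G} | {H,K} | {L}.

7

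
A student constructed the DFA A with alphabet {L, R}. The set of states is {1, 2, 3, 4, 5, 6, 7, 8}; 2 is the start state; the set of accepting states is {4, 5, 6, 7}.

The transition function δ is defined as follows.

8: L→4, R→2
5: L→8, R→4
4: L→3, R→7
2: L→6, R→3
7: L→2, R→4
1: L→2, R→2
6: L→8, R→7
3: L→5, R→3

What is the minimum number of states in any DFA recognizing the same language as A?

2

Reachable states from the start: {2,3,4,5,6,7,8}. Unreachable: {1} — drop them.
Start with accepting vs non-accepting: {4,5,6,7} | {2,3,8}.
Stable partition: {4,5,6,7} | {2,3,8} — 2 equivalence classes.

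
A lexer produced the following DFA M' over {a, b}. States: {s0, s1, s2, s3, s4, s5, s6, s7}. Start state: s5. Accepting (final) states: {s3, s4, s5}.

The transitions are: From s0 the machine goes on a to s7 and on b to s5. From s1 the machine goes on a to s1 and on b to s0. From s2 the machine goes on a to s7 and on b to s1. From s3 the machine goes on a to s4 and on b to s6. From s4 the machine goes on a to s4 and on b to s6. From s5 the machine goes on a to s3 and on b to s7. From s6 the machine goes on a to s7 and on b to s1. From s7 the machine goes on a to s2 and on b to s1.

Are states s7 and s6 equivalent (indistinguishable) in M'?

Every state is reachable, so we keep all 8.
Start with accepting vs non-accepting: {s3,s4,s5} | {s0,s1,s2,s6,s7}.
Split {s0,s1,s2,s6,s7} by δ(·,b) → {s1,s2,s6,s7} and {s0}.
On input b, block {s1,s2,s6,s7} splits into {s2,s6,s7} and {s1}.
The partition is now stable with 4 blocks: {s3,s4,s5} | {s2,s6,s7} | {s0} | {s1}.
s7 and s6 lie in the same block of the stable partition, so they are equivalent — no string distinguishes them.

Yes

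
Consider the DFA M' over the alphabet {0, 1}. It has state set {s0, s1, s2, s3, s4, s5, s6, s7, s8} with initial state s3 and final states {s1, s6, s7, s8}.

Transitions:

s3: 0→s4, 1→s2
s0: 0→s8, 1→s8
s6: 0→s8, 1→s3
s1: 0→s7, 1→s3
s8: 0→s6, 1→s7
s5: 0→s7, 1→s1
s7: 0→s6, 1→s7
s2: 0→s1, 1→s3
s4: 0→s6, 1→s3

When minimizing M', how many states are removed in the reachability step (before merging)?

2

No path from s3 leads to s0, s5; the other 7 states are all reachable.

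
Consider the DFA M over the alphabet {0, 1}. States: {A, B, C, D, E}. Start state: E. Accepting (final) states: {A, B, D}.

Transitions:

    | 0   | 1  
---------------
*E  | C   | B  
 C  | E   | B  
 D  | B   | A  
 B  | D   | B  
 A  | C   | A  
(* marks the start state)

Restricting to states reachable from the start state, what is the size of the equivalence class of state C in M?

All states are reachable from the start state.
Initial partition by acceptance: {A,B,D} | {C,E}.
Split {A,B,D} by δ(·,0) → {B,D} and {A}.
Refine {B,D} on symbol 1: members go to different blocks, giving {B} and {D}.
No further refinement is possible. Final partition (4 blocks): {B} | {C,E} | {A} | {D}.
The equivalence class containing C is {C,E}, of size 2.

2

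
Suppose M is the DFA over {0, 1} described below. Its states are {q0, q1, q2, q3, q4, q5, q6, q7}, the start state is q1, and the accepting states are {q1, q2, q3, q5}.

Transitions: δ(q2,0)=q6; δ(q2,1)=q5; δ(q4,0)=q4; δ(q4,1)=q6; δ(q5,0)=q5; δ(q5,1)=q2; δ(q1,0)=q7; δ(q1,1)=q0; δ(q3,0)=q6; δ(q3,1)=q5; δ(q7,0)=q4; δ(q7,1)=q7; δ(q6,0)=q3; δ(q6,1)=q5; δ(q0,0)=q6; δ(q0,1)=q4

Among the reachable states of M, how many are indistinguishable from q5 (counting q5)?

1

All states are reachable from the start state.
P0 = {q1,q2,q3,q5} | {q0,q4,q6,q7}.
Refine {q1,q2,q3,q5} on symbol 0: members go to different blocks, giving {q1,q2,q3} and {q5}.
Refine {q1,q2,q3} on symbol 1: members go to different blocks, giving {q2,q3} and {q1}.
Refine {q0,q4,q6,q7} on symbol 0: members go to different blocks, giving {q0,q4,q7} and {q6}.
On input 0, block {q0,q4,q7} splits into {q4,q7} and {q0}.
Split {q4,q7} by δ(·,1) → {q4} and {q7}.
The partition is now stable with 7 blocks: {q2,q3} | {q4} | {q5} | {q1} | {q6} | {q0} | {q7}.
The equivalence class containing q5 is {q5}, of size 1.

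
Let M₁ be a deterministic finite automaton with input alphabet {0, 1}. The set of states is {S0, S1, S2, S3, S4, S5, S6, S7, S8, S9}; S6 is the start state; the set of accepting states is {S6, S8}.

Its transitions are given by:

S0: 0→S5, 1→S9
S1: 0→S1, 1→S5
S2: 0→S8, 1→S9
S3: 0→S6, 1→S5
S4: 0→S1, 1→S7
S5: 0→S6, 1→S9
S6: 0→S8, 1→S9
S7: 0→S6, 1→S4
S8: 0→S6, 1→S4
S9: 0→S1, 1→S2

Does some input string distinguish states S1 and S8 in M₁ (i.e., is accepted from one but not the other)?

Yes

States {S0,S3} cannot be reached from the start state, so discard them.
P0 = {S6,S8} | {S1,S2,S4,S5,S7,S9}.
Split {S1,S2,S4,S5,S7,S9} by δ(·,0) → {S1,S4,S9} and {S2,S5,S7}.
No further refinement is possible. Final partition (3 blocks): {S6,S8} | {S1,S4,S9} | {S2,S5,S7}.
S1 and S8 end up in different blocks, so they are distinguishable. For instance, the string 'ε' is accepted from only S8.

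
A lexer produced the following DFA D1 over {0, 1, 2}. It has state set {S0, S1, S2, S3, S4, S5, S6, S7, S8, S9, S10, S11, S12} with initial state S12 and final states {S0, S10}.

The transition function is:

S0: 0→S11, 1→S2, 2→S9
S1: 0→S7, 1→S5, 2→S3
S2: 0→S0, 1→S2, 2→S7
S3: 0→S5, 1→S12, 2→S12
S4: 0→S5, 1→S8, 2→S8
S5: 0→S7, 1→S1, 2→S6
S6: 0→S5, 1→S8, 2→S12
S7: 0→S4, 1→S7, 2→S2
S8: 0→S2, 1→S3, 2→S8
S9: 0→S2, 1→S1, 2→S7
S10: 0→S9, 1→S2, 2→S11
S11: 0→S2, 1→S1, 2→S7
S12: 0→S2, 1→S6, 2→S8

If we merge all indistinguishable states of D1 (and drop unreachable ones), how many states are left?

7

First remove the unreachable states {S10}; 12 states remain.
P0 = {S0} | {S1,S2,S3,S4,S5,S6,S7,S8,S9,S11,S12}.
Split {S1,S2,S3,S4,S5,S6,S7,S8,S9,S11,S12} by δ(·,0) → {S1,S3,S4,S5,S6,S7,S8,S9,S11,S12} and {S2}.
Refine {S1,S3,S4,S5,S6,S7,S8,S9,S11,S12} on symbol 0: members go to different blocks, giving {S1,S3,S4,S5,S6,S7} and {S8,S9,S11,S12}.
Split {S1,S3,S4,S5,S6,S7} by δ(·,1) → {S1,S5,S7} and {S3,S4,S6}.
On input 0, block {S1,S5,S7} splits into {S1,S5} and {S7}.
Refine {S8,S9,S11,S12} on symbol 1: members go to different blocks, giving {S8,S12} and {S9,S11}.
No further refinement is possible. Final partition (7 blocks): {S0} | {S1,S5} | {S2} | {S8,S12} | {S3,S4,S6} | {S7} | {S9,S11}.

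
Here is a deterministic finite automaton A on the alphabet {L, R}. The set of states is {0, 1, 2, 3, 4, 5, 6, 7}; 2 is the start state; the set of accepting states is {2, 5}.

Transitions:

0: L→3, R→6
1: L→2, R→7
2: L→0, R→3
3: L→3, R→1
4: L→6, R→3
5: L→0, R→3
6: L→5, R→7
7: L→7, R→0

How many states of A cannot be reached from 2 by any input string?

1

Starting at 2 and following transitions, the reachable set is {0, 1, 2, 3, 5, 6, 7}. That leaves 4 unreachable — 1 in total.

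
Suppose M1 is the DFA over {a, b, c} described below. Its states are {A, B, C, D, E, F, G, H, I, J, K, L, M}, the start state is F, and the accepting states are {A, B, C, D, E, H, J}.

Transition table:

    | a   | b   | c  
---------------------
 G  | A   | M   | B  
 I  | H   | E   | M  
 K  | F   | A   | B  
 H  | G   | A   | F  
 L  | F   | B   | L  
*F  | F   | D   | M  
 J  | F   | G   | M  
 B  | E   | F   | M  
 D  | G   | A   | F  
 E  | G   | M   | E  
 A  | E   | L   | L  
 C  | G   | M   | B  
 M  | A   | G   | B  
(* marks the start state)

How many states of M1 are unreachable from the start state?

5

BFS from F reaches {A, B, D, E, F, G, L, M}; the 5 state(s) C, H, I, J, K are never visited.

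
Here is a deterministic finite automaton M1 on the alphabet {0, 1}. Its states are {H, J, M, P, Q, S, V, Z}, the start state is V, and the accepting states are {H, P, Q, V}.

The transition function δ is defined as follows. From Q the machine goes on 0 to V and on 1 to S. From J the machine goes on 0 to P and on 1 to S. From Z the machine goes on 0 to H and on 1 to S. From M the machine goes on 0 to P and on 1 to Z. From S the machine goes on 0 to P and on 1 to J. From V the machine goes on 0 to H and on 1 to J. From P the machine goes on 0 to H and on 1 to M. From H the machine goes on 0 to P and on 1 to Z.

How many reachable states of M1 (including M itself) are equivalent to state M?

States {Q} cannot be reached from the start state, so discard them.
Initial partition by acceptance: {H,P,V} | {J,M,S,Z}.
No further refinement is possible. Final partition (2 blocks): {H,P,V} | {J,M,S,Z}.
The equivalence class containing M is {J,M,S,Z}, of size 4.

4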